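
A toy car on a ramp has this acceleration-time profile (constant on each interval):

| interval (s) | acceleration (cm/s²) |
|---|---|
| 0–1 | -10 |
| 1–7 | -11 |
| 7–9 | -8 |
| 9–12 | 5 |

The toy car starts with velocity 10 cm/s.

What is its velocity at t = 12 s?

-67 cm/s

Δv equals the area under the a-t graph; then v = v₀ + Δv.
0–1 s: -10 × 1 = -10 cm/s
1–7 s: -11 × 6 = -66 cm/s
7–9 s: -8 × 2 = -16 cm/s
9–12 s: 5 × 3 = 15 cm/s
Δv = -77 cm/s, so v(12) = 10 + (-77) = -67 cm/s.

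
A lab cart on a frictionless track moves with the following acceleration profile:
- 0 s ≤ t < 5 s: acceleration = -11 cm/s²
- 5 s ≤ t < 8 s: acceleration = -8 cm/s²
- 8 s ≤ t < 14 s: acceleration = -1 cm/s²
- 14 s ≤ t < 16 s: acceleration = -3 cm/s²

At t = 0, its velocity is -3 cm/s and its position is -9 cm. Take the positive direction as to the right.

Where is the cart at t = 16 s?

On each constant-a segment, Δv = aΔt and Δx = v₀Δt + ½aΔt²; chain segment to segment.
0–5 s: v starts -3 cm/s; Δx = -3·5 + ½·-11·5² = -152.5 cm; v ends -58 cm/s.
5–8 s: v starts -58 cm/s; Δx = -58·3 + ½·-8·3² = -210 cm; v ends -82 cm/s.
8–14 s: v starts -82 cm/s; Δx = -82·6 + ½·-1·6² = -510 cm; v ends -88 cm/s.
14–16 s: v starts -88 cm/s; Δx = -88·2 + ½·-3·2² = -182 cm; v ends -94 cm/s.
x(16) = -9 + Σ Δx = -1063.5 cm.

-1063.5 cm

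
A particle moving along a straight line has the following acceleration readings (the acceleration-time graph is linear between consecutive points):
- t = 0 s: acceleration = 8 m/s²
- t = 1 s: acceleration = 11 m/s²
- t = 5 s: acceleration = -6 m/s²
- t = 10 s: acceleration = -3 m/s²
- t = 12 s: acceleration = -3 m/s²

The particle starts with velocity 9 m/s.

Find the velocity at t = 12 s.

0 m/s

Δv equals the area under the a-t graph; then v = v₀ + Δv.
0–1 s: ½(8 + 11)(1) = 9.5 m/s
1–5 s: ½(11 + -6)(4) = 10 m/s
5–10 s: ½(-6 + -3)(5) = -22.5 m/s
10–12 s: -3 × 2 = -6 m/s
Δv = -9 m/s, so v(12) = 9 + (-9) = 0 m/s.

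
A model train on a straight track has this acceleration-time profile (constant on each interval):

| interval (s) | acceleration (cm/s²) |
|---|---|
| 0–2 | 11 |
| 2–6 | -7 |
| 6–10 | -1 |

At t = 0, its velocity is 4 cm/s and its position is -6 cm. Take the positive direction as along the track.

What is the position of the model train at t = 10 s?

56 cm

On each constant-a segment, Δv = aΔt and Δx = v₀Δt + ½aΔt²; chain segment to segment.
0–2 s: v starts 4 cm/s; Δx = 4·2 + ½·11·2² = 30 cm; v ends 26 cm/s.
2–6 s: v starts 26 cm/s; Δx = 26·4 + ½·-7·4² = 48 cm; v ends -2 cm/s.
6–10 s: v starts -2 cm/s; Δx = -2·4 + ½·-1·4² = -16 cm; v ends -6 cm/s.
x(10) = -6 + Σ Δx = 56 cm.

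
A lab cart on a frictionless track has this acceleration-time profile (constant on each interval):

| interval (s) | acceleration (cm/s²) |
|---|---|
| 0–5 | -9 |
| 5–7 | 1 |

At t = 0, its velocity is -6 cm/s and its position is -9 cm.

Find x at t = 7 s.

-251.5 cm

On each constant-a segment, Δv = aΔt and Δx = v₀Δt + ½aΔt²; chain segment to segment.
0–5 s: v starts -6 cm/s; Δx = -6·5 + ½·-9·5² = -142.5 cm; v ends -51 cm/s.
5–7 s: v starts -51 cm/s; Δx = -51·2 + ½·1·2² = -100 cm; v ends -49 cm/s.
x(7) = -9 + Σ Δx = -251.5 cm.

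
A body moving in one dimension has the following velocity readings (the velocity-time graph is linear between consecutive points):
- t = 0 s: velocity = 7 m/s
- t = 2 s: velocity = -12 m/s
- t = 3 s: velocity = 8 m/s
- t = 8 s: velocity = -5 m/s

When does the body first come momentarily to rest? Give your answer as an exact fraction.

v changes sign on 0–2 s (from 7 to -12); the graph is linear there, so v = 0 at t = 0 + (-7)·(2 − 0)/(-12 − 7) = 14/19 s.

t = 14/19 s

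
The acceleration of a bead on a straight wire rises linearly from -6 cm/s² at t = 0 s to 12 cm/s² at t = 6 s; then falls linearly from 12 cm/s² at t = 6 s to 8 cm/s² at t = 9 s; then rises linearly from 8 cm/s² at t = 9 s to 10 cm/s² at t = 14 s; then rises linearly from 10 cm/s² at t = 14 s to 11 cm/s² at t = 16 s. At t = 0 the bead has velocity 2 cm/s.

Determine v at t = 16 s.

Δv equals the area under the a-t graph; then v = v₀ + Δv.
0–6 s: ½(-6 + 12)(6) = 18 cm/s
6–9 s: ½(12 + 8)(3) = 30 cm/s
9–14 s: ½(8 + 10)(5) = 45 cm/s
14–16 s: ½(10 + 11)(2) = 21 cm/s
Δv = 114 cm/s, so v(16) = 2 + (114) = 116 cm/s.

116 cm/s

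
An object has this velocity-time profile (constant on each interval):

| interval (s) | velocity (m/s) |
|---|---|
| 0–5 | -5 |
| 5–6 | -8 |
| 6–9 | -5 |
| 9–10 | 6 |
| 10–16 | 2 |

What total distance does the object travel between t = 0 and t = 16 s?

Distance (not displacement) is the total path length: add the absolute areas under v-t.
0–5 s: |-5| × 5 = 25 m
5–6 s: |-8| × 1 = 8 m
6–9 s: |-5| × 3 = 15 m
9–10 s: |6| × 1 = 6 m
10–16 s: |2| × 6 = 12 m
Total distance = 66 m

66 m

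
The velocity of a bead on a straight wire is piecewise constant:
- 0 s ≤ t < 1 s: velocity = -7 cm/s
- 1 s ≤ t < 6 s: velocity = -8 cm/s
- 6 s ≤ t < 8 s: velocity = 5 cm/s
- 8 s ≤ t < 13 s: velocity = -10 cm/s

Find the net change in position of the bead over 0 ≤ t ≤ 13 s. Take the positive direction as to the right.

-87 cm

Net displacement equals the area under the velocity-time graph (areas below the axis count negative).
0–1 s: -7 × 1 = -7 cm
1–6 s: -8 × 5 = -40 cm
6–8 s: 5 × 2 = 10 cm
8–13 s: -10 × 5 = -50 cm
Net displacement = -87 cm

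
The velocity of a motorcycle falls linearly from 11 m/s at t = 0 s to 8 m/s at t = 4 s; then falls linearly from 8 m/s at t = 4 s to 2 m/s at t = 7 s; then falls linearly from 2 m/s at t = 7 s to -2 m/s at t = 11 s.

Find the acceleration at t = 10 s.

-1 m/s²

Acceleration is the slope of the v-t graph on 7–11 s: (-2 − 2)/(11 − 7) = -1 m/s².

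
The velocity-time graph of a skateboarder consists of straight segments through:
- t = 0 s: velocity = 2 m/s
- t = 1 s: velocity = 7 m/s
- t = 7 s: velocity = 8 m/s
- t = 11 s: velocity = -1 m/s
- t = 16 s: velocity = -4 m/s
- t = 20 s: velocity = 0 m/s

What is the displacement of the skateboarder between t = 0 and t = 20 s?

Displacement is the signed area under the v-t curve.
0–1 s: ½(2 + 7)(1) = 4.5 m
1–7 s: ½(7 + 8)(6) = 45 m
7–11 s: ½(8 + -1)(4) = 14 m
11–16 s: ½(-1 + -4)(5) = -12.5 m
16–20 s: ½(-4 + 0)(4) = -8 m
Net displacement = 43 m

43 m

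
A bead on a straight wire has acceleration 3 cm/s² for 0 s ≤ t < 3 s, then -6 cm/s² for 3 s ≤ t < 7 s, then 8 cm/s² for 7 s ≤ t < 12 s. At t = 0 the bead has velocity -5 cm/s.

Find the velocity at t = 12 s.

Δv equals the area under the a-t graph; then v = v₀ + Δv.
0–3 s: 3 × 3 = 9 cm/s
3–7 s: -6 × 4 = -24 cm/s
7–12 s: 8 × 5 = 40 cm/s
Δv = 25 cm/s, so v(12) = -5 + (25) = 20 cm/s.

20 cm/s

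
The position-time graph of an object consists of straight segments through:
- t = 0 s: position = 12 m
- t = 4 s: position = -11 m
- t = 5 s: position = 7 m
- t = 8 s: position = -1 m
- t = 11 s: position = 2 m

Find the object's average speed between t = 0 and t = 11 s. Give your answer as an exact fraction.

52/11 m/s

Average speed = (total path length)/(elapsed time); on a piecewise-linear x-t graph the path length is Σ|Δx|.
0–4 s: |Δx| = |-11 − 12| = 23 m
4–5 s: |Δx| = |7 − -11| = 18 m
5–8 s: |Δx| = |-1 − 7| = 8 m
8–11 s: |Δx| = |2 − -1| = 3 m
Total path = 52 m; average speed = 52/11 = 52/11 m/s.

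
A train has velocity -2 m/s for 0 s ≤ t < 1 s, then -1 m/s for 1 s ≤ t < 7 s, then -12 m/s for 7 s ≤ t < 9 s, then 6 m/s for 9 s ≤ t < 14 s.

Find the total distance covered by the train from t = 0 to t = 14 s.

Distance (not displacement) is the total path length: add the absolute areas under v-t.
0–1 s: |-2| × 1 = 2 m
1–7 s: |-1| × 6 = 6 m
7–9 s: |-12| × 2 = 24 m
9–14 s: |6| × 5 = 30 m
Total distance = 62 m

62 m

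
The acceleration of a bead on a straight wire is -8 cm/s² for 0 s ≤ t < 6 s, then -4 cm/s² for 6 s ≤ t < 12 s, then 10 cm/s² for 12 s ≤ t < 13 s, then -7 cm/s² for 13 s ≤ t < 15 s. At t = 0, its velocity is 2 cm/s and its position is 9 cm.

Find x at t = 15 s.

On each constant-a segment, Δv = aΔt and Δx = v₀Δt + ½aΔt²; chain segment to segment.
0–6 s: v starts 2 cm/s; Δx = 2·6 + ½·-8·6² = -132 cm; v ends -46 cm/s.
6–12 s: v starts -46 cm/s; Δx = -46·6 + ½·-4·6² = -348 cm; v ends -70 cm/s.
12–13 s: v starts -70 cm/s; Δx = -70·1 + ½·10·1² = -65 cm; v ends -60 cm/s.
13–15 s: v starts -60 cm/s; Δx = -60·2 + ½·-7·2² = -134 cm; v ends -74 cm/s.
x(15) = 9 + Σ Δx = -670 cm.

-670 cm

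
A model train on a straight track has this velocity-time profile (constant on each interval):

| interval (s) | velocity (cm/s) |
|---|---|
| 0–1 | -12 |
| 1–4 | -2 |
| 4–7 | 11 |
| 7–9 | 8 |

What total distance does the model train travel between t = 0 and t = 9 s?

67 cm

Distance (not displacement) is the total path length: add the absolute areas under v-t.
0–1 s: |-12| × 1 = 12 cm
1–4 s: |-2| × 3 = 6 cm
4–7 s: |11| × 3 = 33 cm
7–9 s: |8| × 2 = 16 cm
Total distance = 67 cm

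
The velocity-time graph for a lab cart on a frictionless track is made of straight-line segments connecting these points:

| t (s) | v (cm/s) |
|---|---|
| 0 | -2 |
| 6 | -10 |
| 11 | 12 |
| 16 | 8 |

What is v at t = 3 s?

On 0–6 s the graph is linear from -2 to -10 cm/s: v(3) = -2 + (-10 − -2)·(3 − 0)/(6 − 0) = -6 cm/s.

-6 cm/s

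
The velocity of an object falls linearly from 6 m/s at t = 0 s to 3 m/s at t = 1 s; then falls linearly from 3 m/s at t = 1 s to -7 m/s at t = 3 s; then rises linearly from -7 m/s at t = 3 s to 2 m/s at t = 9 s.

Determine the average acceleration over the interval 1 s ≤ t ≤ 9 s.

Average acceleration = Δv/Δt = (2 − 3)/(9 − 1) = -0.125 m/s².

-0.125 m/s²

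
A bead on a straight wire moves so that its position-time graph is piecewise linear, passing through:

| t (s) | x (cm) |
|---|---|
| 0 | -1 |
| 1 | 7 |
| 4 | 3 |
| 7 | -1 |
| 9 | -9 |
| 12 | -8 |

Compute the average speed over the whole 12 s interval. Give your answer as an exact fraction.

Average speed = (total path length)/(elapsed time); on a piecewise-linear x-t graph the path length is Σ|Δx|.
0–1 s: |Δx| = |7 − -1| = 8 cm
1–4 s: |Δx| = |3 − 7| = 4 cm
4–7 s: |Δx| = |-1 − 3| = 4 cm
7–9 s: |Δx| = |-9 − -1| = 8 cm
9–12 s: |Δx| = |-8 − -9| = 1 cm
Total path = 25 cm; average speed = 25/12 = 25/12 cm/s.

25/12 cm/s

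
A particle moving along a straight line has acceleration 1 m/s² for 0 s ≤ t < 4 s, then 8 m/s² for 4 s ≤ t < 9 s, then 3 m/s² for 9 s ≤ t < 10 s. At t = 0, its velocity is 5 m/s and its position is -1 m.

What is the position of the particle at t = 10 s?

222.5 m

On each constant-a segment, Δv = aΔt and Δx = v₀Δt + ½aΔt²; chain segment to segment.
0–4 s: v starts 5 m/s; Δx = 5·4 + ½·1·4² = 28 m; v ends 9 m/s.
4–9 s: v starts 9 m/s; Δx = 9·5 + ½·8·5² = 145 m; v ends 49 m/s.
9–10 s: v starts 49 m/s; Δx = 49·1 + ½·3·1² = 50.5 m; v ends 52 m/s.
x(10) = -1 + Σ Δx = 222.5 m.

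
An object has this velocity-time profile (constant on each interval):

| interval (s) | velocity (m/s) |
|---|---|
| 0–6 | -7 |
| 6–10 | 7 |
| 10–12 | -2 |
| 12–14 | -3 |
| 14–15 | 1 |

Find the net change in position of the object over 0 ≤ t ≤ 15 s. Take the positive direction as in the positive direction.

Displacement is the signed area under the v-t curve.
0–6 s: -7 × 6 = -42 m
6–10 s: 7 × 4 = 28 m
10–12 s: -2 × 2 = -4 m
12–14 s: -3 × 2 = -6 m
14–15 s: 1 × 1 = 1 m
Net displacement = -23 m

-23 m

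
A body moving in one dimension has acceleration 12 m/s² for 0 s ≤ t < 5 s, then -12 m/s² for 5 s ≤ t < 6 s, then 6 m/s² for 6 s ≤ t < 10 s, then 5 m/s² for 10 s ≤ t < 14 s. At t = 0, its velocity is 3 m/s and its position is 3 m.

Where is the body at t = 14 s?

On each constant-a segment, Δv = aΔt and Δx = v₀Δt + ½aΔt²; chain segment to segment.
0–5 s: v starts 3 m/s; Δx = 3·5 + ½·12·5² = 165 m; v ends 63 m/s.
5–6 s: v starts 63 m/s; Δx = 63·1 + ½·-12·1² = 57 m; v ends 51 m/s.
6–10 s: v starts 51 m/s; Δx = 51·4 + ½·6·4² = 252 m; v ends 75 m/s.
10–14 s: v starts 75 m/s; Δx = 75·4 + ½·5·4² = 340 m; v ends 95 m/s.
x(14) = 3 + Σ Δx = 817 m.

817 m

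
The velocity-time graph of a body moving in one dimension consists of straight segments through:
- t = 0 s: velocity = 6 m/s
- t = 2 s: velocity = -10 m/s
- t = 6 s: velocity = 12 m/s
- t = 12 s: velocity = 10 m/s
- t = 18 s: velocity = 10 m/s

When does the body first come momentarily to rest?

t = 0.75 s

v changes sign on 0–2 s (from 6 to -10); the graph is linear there, so v = 0 at t = 0 + (-6)·(2 − 0)/(-10 − 6) = 0.75 s.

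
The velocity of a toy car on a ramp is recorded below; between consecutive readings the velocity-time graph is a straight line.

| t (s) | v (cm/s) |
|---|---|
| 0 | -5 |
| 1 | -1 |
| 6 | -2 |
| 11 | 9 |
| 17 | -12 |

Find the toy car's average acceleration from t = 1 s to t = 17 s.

Average acceleration = Δv/Δt = (-12 − -1)/(17 − 1) = -0.6875 cm/s².

-0.6875 cm/s²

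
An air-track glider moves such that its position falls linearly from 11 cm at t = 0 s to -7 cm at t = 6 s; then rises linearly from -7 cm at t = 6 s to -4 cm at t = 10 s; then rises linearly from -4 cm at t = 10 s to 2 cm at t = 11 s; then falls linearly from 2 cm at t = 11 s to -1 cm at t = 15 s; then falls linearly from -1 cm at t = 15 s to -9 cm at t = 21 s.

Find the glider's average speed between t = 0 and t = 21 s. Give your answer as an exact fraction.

Average speed = (total path length)/(elapsed time); on a piecewise-linear x-t graph the path length is Σ|Δx|.
0–6 s: |Δx| = |-7 − 11| = 18 cm
6–10 s: |Δx| = |-4 − -7| = 3 cm
10–11 s: |Δx| = |2 − -4| = 6 cm
11–15 s: |Δx| = |-1 − 2| = 3 cm
15–21 s: |Δx| = |-9 − -1| = 8 cm
Total path = 38 cm; average speed = 38/21 = 38/21 cm/s.

38/21 cm/s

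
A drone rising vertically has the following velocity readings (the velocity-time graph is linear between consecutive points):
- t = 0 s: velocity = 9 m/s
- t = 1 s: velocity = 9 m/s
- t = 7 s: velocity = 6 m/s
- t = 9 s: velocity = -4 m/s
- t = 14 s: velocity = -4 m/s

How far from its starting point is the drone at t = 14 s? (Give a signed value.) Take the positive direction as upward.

36 m

Displacement is the signed area under the v-t curve.
0–1 s: 9 × 1 = 9 m
1–7 s: ½(9 + 6)(6) = 45 m
7–9 s: ½(6 + -4)(2) = 2 m
9–14 s: -4 × 5 = -20 m
Net displacement = 36 m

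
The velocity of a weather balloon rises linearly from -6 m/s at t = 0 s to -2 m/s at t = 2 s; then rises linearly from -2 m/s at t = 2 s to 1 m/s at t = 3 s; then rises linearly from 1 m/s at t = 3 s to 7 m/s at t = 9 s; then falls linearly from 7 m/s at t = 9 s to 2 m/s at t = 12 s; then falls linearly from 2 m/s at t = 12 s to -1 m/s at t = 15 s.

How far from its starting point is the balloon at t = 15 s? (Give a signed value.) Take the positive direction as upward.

30.5 m

Net displacement equals the area under the velocity-time graph (areas below the axis count negative).
0–2 s: ½(-6 + -2)(2) = -8 m
2–3 s: ½(-2 + 1)(1) = -0.5 m
3–9 s: ½(1 + 7)(6) = 24 m
9–12 s: ½(7 + 2)(3) = 13.5 m
12–15 s: ½(2 + -1)(3) = 1.5 m
Net displacement = 30.5 m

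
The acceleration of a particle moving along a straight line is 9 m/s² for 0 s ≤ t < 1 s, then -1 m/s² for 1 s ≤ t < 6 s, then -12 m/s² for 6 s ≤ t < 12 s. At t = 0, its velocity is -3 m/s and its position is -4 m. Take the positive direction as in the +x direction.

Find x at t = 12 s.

-195 m

On each constant-a segment, Δv = aΔt and Δx = v₀Δt + ½aΔt²; chain segment to segment.
0–1 s: v starts -3 m/s; Δx = -3·1 + ½·9·1² = 1.5 m; v ends 6 m/s.
1–6 s: v starts 6 m/s; Δx = 6·5 + ½·-1·5² = 17.5 m; v ends 1 m/s.
6–12 s: v starts 1 m/s; Δx = 1·6 + ½·-12·6² = -210 m; v ends -71 m/s.
x(12) = -4 + Σ Δx = -195 m.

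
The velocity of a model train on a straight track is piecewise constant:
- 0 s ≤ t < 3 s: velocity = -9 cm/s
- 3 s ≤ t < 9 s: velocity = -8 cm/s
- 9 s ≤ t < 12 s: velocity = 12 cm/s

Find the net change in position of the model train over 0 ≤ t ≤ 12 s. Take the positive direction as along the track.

-39 cm

Net displacement equals the area under the velocity-time graph (areas below the axis count negative).
0–3 s: -9 × 3 = -27 cm
3–9 s: -8 × 6 = -48 cm
9–12 s: 12 × 3 = 36 cm
Net displacement = -39 cm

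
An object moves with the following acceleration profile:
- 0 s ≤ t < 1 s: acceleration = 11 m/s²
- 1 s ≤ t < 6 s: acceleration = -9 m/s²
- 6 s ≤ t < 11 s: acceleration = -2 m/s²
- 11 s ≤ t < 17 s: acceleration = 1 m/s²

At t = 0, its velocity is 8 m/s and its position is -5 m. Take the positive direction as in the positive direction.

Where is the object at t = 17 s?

On each constant-a segment, Δv = aΔt and Δx = v₀Δt + ½aΔt²; chain segment to segment.
0–1 s: v starts 8 m/s; Δx = 8·1 + ½·11·1² = 13.5 m; v ends 19 m/s.
1–6 s: v starts 19 m/s; Δx = 19·5 + ½·-9·5² = -17.5 m; v ends -26 m/s.
6–11 s: v starts -26 m/s; Δx = -26·5 + ½·-2·5² = -155 m; v ends -36 m/s.
11–17 s: v starts -36 m/s; Δx = -36·6 + ½·1·6² = -198 m; v ends -30 m/s.
x(17) = -5 + Σ Δx = -362 m.

-362 m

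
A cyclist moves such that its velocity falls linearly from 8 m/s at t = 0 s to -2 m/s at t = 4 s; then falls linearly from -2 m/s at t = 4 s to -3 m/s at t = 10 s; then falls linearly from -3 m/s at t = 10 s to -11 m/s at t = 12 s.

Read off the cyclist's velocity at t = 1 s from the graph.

5.5 m/s

On 0–4 s the graph is linear from 8 to -2 m/s: v(1) = 8 + (-2 − 8)·(1 − 0)/(4 − 0) = 5.5 m/s.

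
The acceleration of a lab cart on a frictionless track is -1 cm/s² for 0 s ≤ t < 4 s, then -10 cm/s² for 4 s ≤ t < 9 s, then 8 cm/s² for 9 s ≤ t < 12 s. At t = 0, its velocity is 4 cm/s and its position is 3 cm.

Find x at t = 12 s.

-228 cm

On each constant-a segment, Δv = aΔt and Δx = v₀Δt + ½aΔt²; chain segment to segment.
0–4 s: v starts 4 cm/s; Δx = 4·4 + ½·-1·4² = 8 cm; v ends 0 cm/s.
4–9 s: v starts 0 cm/s; Δx = 0·5 + ½·-10·5² = -125 cm; v ends -50 cm/s.
9–12 s: v starts -50 cm/s; Δx = -50·3 + ½·8·3² = -114 cm; v ends -26 cm/s.
x(12) = 3 + Σ Δx = -228 cm.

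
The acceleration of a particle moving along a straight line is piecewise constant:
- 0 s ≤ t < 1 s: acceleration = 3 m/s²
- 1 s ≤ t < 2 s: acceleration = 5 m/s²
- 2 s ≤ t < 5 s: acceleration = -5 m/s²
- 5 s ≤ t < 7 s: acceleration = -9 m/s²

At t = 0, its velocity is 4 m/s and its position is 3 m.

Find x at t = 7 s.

7.5 m

On each constant-a segment, Δv = aΔt and Δx = v₀Δt + ½aΔt²; chain segment to segment.
0–1 s: v starts 4 m/s; Δx = 4·1 + ½·3·1² = 5.5 m; v ends 7 m/s.
1–2 s: v starts 7 m/s; Δx = 7·1 + ½·5·1² = 9.5 m; v ends 12 m/s.
2–5 s: v starts 12 m/s; Δx = 12·3 + ½·-5·3² = 13.5 m; v ends -3 m/s.
5–7 s: v starts -3 m/s; Δx = -3·2 + ½·-9·2² = -24 m; v ends -21 m/s.
x(7) = 3 + Σ Δx = 7.5 m.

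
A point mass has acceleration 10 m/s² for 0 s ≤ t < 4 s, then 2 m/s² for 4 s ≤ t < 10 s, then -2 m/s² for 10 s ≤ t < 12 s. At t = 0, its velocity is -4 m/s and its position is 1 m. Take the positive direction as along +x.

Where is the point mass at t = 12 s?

409 m

On each constant-a segment, Δv = aΔt and Δx = v₀Δt + ½aΔt²; chain segment to segment.
0–4 s: v starts -4 m/s; Δx = -4·4 + ½·10·4² = 64 m; v ends 36 m/s.
4–10 s: v starts 36 m/s; Δx = 36·6 + ½·2·6² = 252 m; v ends 48 m/s.
10–12 s: v starts 48 m/s; Δx = 48·2 + ½·-2·2² = 92 m; v ends 44 m/s.
x(12) = 1 + Σ Δx = 409 m.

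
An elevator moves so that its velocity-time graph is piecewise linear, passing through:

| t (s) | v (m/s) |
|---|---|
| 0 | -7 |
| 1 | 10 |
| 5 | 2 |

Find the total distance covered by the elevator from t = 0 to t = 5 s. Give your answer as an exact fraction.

Total distance travelled is ∫|v| dt — sum the magnitudes of each area piece.
0–1 s: v = 0 at t = 7/17 s; triangle areas 49/34 + 50/17 = 149/34 m
1–5 s: |½(10 + 2)(4)| = 24 m
Total distance = 965/34 m

965/34 m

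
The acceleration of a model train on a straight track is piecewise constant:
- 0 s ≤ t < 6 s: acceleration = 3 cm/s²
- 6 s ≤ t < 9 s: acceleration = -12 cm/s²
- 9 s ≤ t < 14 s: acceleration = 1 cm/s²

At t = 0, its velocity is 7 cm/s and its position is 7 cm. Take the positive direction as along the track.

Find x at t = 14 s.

81.5 cm

On each constant-a segment, Δv = aΔt and Δx = v₀Δt + ½aΔt²; chain segment to segment.
0–6 s: v starts 7 cm/s; Δx = 7·6 + ½·3·6² = 96 cm; v ends 25 cm/s.
6–9 s: v starts 25 cm/s; Δx = 25·3 + ½·-12·3² = 21 cm; v ends -11 cm/s.
9–14 s: v starts -11 cm/s; Δx = -11·5 + ½·1·5² = -42.5 cm; v ends -6 cm/s.
x(14) = 7 + Σ Δx = 81.5 cm.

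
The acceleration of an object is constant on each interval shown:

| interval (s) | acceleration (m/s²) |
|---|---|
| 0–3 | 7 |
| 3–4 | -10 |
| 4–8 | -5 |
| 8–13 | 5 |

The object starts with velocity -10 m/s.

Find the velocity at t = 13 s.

Δv equals the area under the a-t graph; then v = v₀ + Δv.
0–3 s: 7 × 3 = 21 m/s
3–4 s: -10 × 1 = -10 m/s
4–8 s: -5 × 4 = -20 m/s
8–13 s: 5 × 5 = 25 m/s
Δv = 16 m/s, so v(13) = -10 + (16) = 6 m/s.

6 m/s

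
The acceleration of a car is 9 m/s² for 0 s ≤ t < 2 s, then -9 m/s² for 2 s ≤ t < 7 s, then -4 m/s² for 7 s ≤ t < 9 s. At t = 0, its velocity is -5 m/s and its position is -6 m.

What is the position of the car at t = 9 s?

-117.5 m

On each constant-a segment, Δv = aΔt and Δx = v₀Δt + ½aΔt²; chain segment to segment.
0–2 s: v starts -5 m/s; Δx = -5·2 + ½·9·2² = 8 m; v ends 13 m/s.
2–7 s: v starts 13 m/s; Δx = 13·5 + ½·-9·5² = -47.5 m; v ends -32 m/s.
7–9 s: v starts -32 m/s; Δx = -32·2 + ½·-4·2² = -72 m; v ends -40 m/s.
x(9) = -6 + Σ Δx = -117.5 m.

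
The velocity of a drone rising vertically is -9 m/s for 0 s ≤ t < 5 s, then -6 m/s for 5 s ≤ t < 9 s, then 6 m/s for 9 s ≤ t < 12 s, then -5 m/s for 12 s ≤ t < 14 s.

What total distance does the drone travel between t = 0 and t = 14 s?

Distance (not displacement) is the total path length: add the absolute areas under v-t.
0–5 s: |-9| × 5 = 45 m
5–9 s: |-6| × 4 = 24 m
9–12 s: |6| × 3 = 18 m
12–14 s: |-5| × 2 = 10 m
Total distance = 97 m

97 m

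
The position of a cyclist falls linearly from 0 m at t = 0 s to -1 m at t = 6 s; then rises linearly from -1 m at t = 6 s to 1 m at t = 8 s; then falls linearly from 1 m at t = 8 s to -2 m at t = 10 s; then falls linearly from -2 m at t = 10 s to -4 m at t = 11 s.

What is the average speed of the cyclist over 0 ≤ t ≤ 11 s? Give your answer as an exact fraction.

8/11 m/s

Average speed = (total path length)/(elapsed time); on a piecewise-linear x-t graph the path length is Σ|Δx|.
0–6 s: |Δx| = |-1 − 0| = 1 m
6–8 s: |Δx| = |1 − -1| = 2 m
8–10 s: |Δx| = |-2 − 1| = 3 m
10–11 s: |Δx| = |-4 − -2| = 2 m
Total path = 8 m; average speed = 8/11 = 8/11 m/s.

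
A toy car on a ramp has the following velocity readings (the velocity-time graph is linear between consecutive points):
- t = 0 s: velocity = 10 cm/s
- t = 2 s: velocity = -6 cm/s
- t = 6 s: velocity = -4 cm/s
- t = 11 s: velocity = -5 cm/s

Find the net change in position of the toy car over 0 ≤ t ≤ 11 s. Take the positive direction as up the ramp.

-38.5 cm

Net displacement equals the area under the velocity-time graph (areas below the axis count negative).
0–2 s: ½(10 + -6)(2) = 4 cm
2–6 s: ½(-6 + -4)(4) = -20 cm
6–11 s: ½(-4 + -5)(5) = -22.5 cm
Net displacement = -38.5 cm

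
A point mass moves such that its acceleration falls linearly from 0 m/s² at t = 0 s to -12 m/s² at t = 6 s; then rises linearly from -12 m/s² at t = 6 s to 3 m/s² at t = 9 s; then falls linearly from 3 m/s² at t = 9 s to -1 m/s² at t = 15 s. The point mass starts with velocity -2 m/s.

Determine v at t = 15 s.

-45.5 m/s

Δv equals the area under the a-t graph; then v = v₀ + Δv.
0–6 s: ½(0 + -12)(6) = -36 m/s
6–9 s: ½(-12 + 3)(3) = -13.5 m/s
9–15 s: ½(3 + -1)(6) = 6 m/s
Δv = -43.5 m/s, so v(15) = -2 + (-43.5) = -45.5 m/s.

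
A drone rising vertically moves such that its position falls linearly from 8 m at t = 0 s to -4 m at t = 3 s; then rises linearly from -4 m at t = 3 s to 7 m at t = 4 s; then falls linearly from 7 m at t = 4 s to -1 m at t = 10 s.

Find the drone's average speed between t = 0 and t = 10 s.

Average speed = (total path length)/(elapsed time); on a piecewise-linear x-t graph the path length is Σ|Δx|.
0–3 s: |Δx| = |-4 − 8| = 12 m
3–4 s: |Δx| = |7 − -4| = 11 m
4–10 s: |Δx| = |-1 − 7| = 8 m
Total path = 31 m; average speed = 31/10 = 3.1 m/s.

3.1 m/s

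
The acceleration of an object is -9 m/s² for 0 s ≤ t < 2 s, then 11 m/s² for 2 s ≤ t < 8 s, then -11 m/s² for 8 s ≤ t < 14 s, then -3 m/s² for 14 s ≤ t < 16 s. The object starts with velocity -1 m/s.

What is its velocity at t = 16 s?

Δv equals the area under the a-t graph; then v = v₀ + Δv.
0–2 s: -9 × 2 = -18 m/s
2–8 s: 11 × 6 = 66 m/s
8–14 s: -11 × 6 = -66 m/s
14–16 s: -3 × 2 = -6 m/s
Δv = -24 m/s, so v(16) = -1 + (-24) = -25 m/s.

-25 m/s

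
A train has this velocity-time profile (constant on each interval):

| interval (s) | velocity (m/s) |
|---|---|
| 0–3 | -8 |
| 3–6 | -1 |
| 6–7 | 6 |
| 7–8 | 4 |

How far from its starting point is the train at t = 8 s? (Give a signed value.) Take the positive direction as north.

-17 m

Displacement is the signed area under the v-t curve.
0–3 s: -8 × 3 = -24 m
3–6 s: -1 × 3 = -3 m
6–7 s: 6 × 1 = 6 m
7–8 s: 4 × 1 = 4 m
Net displacement = -17 m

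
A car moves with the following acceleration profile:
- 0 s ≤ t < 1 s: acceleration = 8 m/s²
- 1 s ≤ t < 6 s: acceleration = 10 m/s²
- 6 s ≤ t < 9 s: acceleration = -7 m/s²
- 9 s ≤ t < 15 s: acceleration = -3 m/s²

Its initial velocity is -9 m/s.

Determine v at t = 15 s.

10 m/s

Δv equals the area under the a-t graph; then v = v₀ + Δv.
0–1 s: 8 × 1 = 8 m/s
1–6 s: 10 × 5 = 50 m/s
6–9 s: -7 × 3 = -21 m/s
9–15 s: -3 × 6 = -18 m/s
Δv = 19 m/s, so v(15) = -9 + (19) = 10 m/s.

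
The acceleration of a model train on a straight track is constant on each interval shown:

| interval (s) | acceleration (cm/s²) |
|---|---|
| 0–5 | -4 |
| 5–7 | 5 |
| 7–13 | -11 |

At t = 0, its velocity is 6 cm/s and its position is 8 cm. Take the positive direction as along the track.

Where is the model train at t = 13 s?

On each constant-a segment, Δv = aΔt and Δx = v₀Δt + ½aΔt²; chain segment to segment.
0–5 s: v starts 6 cm/s; Δx = 6·5 + ½·-4·5² = -20 cm; v ends -14 cm/s.
5–7 s: v starts -14 cm/s; Δx = -14·2 + ½·5·2² = -18 cm; v ends -4 cm/s.
7–13 s: v starts -4 cm/s; Δx = -4·6 + ½·-11·6² = -222 cm; v ends -70 cm/s.
x(13) = 8 + Σ Δx = -252 cm.

-252 cm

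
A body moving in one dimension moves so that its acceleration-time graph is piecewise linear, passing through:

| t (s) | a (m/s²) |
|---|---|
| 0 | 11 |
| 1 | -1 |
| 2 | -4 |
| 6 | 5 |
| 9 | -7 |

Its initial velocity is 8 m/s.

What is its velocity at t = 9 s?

9.5 m/s

Δv equals the area under the a-t graph; then v = v₀ + Δv.
0–1 s: ½(11 + -1)(1) = 5 m/s
1–2 s: ½(-1 + -4)(1) = -2.5 m/s
2–6 s: ½(-4 + 5)(4) = 2 m/s
6–9 s: ½(5 + -7)(3) = -3 m/s
Δv = 1.5 m/s, so v(9) = 8 + (1.5) = 9.5 m/s.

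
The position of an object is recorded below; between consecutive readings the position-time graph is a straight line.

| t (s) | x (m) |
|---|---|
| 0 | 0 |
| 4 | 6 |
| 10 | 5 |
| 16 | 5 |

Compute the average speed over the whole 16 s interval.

Average speed = (total path length)/(elapsed time); on a piecewise-linear x-t graph the path length is Σ|Δx|.
0–4 s: |Δx| = |6 − 0| = 6 m
4–10 s: |Δx| = |5 − 6| = 1 m
10–16 s: |Δx| = |5 − 5| = 0 m
Total path = 7 m; average speed = 7/16 = 0.4375 m/s.

0.4375 m/s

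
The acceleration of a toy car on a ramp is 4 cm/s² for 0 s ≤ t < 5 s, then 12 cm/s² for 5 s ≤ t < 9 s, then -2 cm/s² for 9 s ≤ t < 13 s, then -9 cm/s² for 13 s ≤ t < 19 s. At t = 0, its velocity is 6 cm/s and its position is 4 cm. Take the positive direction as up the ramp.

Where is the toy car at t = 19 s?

798 cm

On each constant-a segment, Δv = aΔt and Δx = v₀Δt + ½aΔt²; chain segment to segment.
0–5 s: v starts 6 cm/s; Δx = 6·5 + ½·4·5² = 80 cm; v ends 26 cm/s.
5–9 s: v starts 26 cm/s; Δx = 26·4 + ½·12·4² = 200 cm; v ends 74 cm/s.
9–13 s: v starts 74 cm/s; Δx = 74·4 + ½·-2·4² = 280 cm; v ends 66 cm/s.
13–19 s: v starts 66 cm/s; Δx = 66·6 + ½·-9·6² = 234 cm; v ends 12 cm/s.
x(19) = 4 + Σ Δx = 798 cm.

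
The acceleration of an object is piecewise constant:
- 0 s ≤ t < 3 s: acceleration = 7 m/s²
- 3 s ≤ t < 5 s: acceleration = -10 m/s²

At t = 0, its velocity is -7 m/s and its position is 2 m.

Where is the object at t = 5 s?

20.5 m

On each constant-a segment, Δv = aΔt and Δx = v₀Δt + ½aΔt²; chain segment to segment.
0–3 s: v starts -7 m/s; Δx = -7·3 + ½·7·3² = 10.5 m; v ends 14 m/s.
3–5 s: v starts 14 m/s; Δx = 14·2 + ½·-10·2² = 8 m; v ends -6 m/s.
x(5) = 2 + Σ Δx = 20.5 m.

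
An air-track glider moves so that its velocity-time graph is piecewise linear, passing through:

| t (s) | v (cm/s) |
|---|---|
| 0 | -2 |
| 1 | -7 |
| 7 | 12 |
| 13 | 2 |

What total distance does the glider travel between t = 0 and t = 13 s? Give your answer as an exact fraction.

Total distance travelled is ∫|v| dt — sum the magnitudes of each area piece.
0–1 s: |½(-2 + -7)(1)| = 4.5 cm
1–7 s: v = 0 at t = 61/19 s; triangle areas 147/19 + 432/19 = 579/19 cm
7–13 s: |½(12 + 2)(6)| = 42 cm
Total distance = 2925/38 cm

2925/38 cm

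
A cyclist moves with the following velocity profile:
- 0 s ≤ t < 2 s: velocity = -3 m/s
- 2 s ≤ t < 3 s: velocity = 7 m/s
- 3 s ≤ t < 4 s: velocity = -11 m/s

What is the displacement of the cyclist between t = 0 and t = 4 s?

-10 m

Net displacement equals the area under the velocity-time graph (areas below the axis count negative).
0–2 s: -3 × 2 = -6 m
2–3 s: 7 × 1 = 7 m
3–4 s: -11 × 1 = -11 m
Net displacement = -10 m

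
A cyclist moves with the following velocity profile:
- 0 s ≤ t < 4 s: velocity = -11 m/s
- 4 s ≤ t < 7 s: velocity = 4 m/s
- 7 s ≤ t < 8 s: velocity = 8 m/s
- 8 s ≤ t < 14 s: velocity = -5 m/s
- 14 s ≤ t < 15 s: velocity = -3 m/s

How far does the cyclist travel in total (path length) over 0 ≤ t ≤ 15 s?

Distance (not displacement) is the total path length: add the absolute areas under v-t.
0–4 s: |-11| × 4 = 44 m
4–7 s: |4| × 3 = 12 m
7–8 s: |8| × 1 = 8 m
8–14 s: |-5| × 6 = 30 m
14–15 s: |-3| × 1 = 3 m
Total distance = 97 m

97 m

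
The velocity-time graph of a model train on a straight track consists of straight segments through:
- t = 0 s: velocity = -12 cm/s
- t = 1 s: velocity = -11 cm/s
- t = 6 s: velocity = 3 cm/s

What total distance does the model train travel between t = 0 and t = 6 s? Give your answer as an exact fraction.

243/7 cm

Distance (not displacement) is the total path length: add the absolute areas under v-t.
0–1 s: |½(-12 + -11)(1)| = 11.5 cm
1–6 s: v = 0 at t = 69/14 s; triangle areas 605/28 + 45/28 = 325/14 cm
Total distance = 243/7 cm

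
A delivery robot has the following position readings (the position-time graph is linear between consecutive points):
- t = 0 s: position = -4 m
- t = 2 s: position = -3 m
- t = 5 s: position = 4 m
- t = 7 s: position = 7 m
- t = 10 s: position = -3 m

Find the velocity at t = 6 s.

1.5 m/s

Velocity is the slope of the x-t graph on 5–7 s: (7 − 4)/(7 − 5) = 1.5 m/s.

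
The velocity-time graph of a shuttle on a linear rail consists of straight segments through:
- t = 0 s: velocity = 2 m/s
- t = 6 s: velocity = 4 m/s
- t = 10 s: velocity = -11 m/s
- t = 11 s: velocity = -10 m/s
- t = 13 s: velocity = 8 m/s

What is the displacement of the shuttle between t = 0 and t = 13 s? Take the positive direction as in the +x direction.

-8.5 m

Net displacement equals the area under the velocity-time graph (areas below the axis count negative).
0–6 s: ½(2 + 4)(6) = 18 m
6–10 s: ½(4 + -11)(4) = -14 m
10–11 s: ½(-11 + -10)(1) = -10.5 m
11–13 s: ½(-10 + 8)(2) = -2 m
Net displacement = -8.5 m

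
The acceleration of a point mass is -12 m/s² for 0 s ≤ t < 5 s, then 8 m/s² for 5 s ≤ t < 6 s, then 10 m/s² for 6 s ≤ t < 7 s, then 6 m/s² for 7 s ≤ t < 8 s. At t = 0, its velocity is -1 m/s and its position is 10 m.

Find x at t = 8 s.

-290 m

On each constant-a segment, Δv = aΔt and Δx = v₀Δt + ½aΔt²; chain segment to segment.
0–5 s: v starts -1 m/s; Δx = -1·5 + ½·-12·5² = -155 m; v ends -61 m/s.
5–6 s: v starts -61 m/s; Δx = -61·1 + ½·8·1² = -57 m; v ends -53 m/s.
6–7 s: v starts -53 m/s; Δx = -53·1 + ½·10·1² = -48 m; v ends -43 m/s.
7–8 s: v starts -43 m/s; Δx = -43·1 + ½·6·1² = -40 m; v ends -37 m/s.
x(8) = 10 + Σ Δx = -290 m.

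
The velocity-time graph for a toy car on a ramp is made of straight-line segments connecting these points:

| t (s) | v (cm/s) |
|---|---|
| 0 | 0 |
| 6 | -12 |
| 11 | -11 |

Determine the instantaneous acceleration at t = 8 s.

0.2 cm/s²

Acceleration is the slope of the v-t graph on 6–11 s: (-11 − -12)/(11 − 6) = 0.2 cm/s².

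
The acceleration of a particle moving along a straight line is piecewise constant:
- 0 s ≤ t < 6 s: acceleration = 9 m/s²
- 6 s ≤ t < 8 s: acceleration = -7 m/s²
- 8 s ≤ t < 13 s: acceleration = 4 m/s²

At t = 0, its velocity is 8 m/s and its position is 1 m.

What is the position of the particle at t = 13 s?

611 m

On each constant-a segment, Δv = aΔt and Δx = v₀Δt + ½aΔt²; chain segment to segment.
0–6 s: v starts 8 m/s; Δx = 8·6 + ½·9·6² = 210 m; v ends 62 m/s.
6–8 s: v starts 62 m/s; Δx = 62·2 + ½·-7·2² = 110 m; v ends 48 m/s.
8–13 s: v starts 48 m/s; Δx = 48·5 + ½·4·5² = 290 m; v ends 68 m/s.
x(13) = 1 + Σ Δx = 611 m.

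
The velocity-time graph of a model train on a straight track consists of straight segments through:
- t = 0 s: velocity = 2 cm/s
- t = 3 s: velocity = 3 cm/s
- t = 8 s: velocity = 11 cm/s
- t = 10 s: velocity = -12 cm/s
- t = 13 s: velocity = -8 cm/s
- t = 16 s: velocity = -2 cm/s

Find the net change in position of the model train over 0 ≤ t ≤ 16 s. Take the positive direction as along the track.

Displacement is the signed area under the v-t curve.
0–3 s: ½(2 + 3)(3) = 7.5 cm
3–8 s: ½(3 + 11)(5) = 35 cm
8–10 s: ½(11 + -12)(2) = -1 cm
10–13 s: ½(-12 + -8)(3) = -30 cm
13–16 s: ½(-8 + -2)(3) = -15 cm
Net displacement = -3.5 cm

-3.5 cm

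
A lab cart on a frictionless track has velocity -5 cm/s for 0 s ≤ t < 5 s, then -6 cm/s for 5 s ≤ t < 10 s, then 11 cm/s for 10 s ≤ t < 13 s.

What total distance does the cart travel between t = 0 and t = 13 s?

Distance (not displacement) is the total path length: add the absolute areas under v-t.
0–5 s: |-5| × 5 = 25 cm
5–10 s: |-6| × 5 = 30 cm
10–13 s: |11| × 3 = 33 cm
Total distance = 88 cm

88 cm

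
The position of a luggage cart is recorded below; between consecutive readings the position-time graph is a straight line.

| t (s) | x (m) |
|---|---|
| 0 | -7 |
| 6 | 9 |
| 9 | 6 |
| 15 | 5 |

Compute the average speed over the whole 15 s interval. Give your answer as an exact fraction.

Average speed = (total path length)/(elapsed time); on a piecewise-linear x-t graph the path length is Σ|Δx|.
0–6 s: |Δx| = |9 − -7| = 16 m
6–9 s: |Δx| = |6 − 9| = 3 m
9–15 s: |Δx| = |5 − 6| = 1 m
Total path = 20 m; average speed = 20/15 = 4/3 m/s.

4/3 m/s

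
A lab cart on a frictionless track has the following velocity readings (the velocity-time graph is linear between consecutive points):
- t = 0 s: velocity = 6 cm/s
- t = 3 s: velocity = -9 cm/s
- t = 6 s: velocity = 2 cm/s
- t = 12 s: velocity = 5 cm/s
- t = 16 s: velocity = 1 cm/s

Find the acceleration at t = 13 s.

Acceleration is the slope of the v-t graph on 12–16 s: (1 − 5)/(16 − 12) = -1 cm/s².

-1 cm/s²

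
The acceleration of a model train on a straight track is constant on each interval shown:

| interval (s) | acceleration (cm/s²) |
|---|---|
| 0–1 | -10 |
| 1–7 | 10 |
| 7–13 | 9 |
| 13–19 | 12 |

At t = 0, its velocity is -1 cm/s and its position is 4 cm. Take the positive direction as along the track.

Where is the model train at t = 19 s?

On each constant-a segment, Δv = aΔt and Δx = v₀Δt + ½aΔt²; chain segment to segment.
0–1 s: v starts -1 cm/s; Δx = -1·1 + ½·-10·1² = -6 cm; v ends -11 cm/s.
1–7 s: v starts -11 cm/s; Δx = -11·6 + ½·10·6² = 114 cm; v ends 49 cm/s.
7–13 s: v starts 49 cm/s; Δx = 49·6 + ½·9·6² = 456 cm; v ends 103 cm/s.
13–19 s: v starts 103 cm/s; Δx = 103·6 + ½·12·6² = 834 cm; v ends 175 cm/s.
x(19) = 4 + Σ Δx = 1402 cm.

1402 cm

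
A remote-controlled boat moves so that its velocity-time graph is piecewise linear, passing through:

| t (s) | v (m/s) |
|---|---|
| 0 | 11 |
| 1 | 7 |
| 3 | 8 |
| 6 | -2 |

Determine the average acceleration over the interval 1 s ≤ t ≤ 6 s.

-1.8 m/s²

Average acceleration = Δv/Δt = (-2 − 7)/(6 − 1) = -1.8 m/s².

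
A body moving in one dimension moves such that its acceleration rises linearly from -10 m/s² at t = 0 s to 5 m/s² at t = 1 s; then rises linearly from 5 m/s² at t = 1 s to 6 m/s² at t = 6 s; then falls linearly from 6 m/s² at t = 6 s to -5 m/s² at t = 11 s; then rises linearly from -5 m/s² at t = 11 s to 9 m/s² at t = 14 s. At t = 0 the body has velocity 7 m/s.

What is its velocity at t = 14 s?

Δv equals the area under the a-t graph; then v = v₀ + Δv.
0–1 s: ½(-10 + 5)(1) = -2.5 m/s
1–6 s: ½(5 + 6)(5) = 27.5 m/s
6–11 s: ½(6 + -5)(5) = 2.5 m/s
11–14 s: ½(-5 + 9)(3) = 6 m/s
Δv = 33.5 m/s, so v(14) = 7 + (33.5) = 40.5 m/s.

40.5 m/s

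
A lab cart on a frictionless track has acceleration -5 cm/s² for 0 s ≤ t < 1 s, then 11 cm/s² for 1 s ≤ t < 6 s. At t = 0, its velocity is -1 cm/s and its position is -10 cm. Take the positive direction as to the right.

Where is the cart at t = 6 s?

On each constant-a segment, Δv = aΔt and Δx = v₀Δt + ½aΔt²; chain segment to segment.
0–1 s: v starts -1 cm/s; Δx = -1·1 + ½·-5·1² = -3.5 cm; v ends -6 cm/s.
1–6 s: v starts -6 cm/s; Δx = -6·5 + ½·11·5² = 107.5 cm; v ends 49 cm/s.
x(6) = -10 + Σ Δx = 94 cm.

94 cm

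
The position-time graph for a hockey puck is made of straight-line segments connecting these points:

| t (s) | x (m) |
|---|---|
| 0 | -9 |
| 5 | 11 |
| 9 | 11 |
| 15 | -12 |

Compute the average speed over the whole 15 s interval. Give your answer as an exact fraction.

Average speed = (total path length)/(elapsed time); on a piecewise-linear x-t graph the path length is Σ|Δx|.
0–5 s: |Δx| = |11 − -9| = 20 m
5–9 s: |Δx| = |11 − 11| = 0 m
9–15 s: |Δx| = |-12 − 11| = 23 m
Total path = 43 m; average speed = 43/15 = 43/15 m/s.

43/15 m/s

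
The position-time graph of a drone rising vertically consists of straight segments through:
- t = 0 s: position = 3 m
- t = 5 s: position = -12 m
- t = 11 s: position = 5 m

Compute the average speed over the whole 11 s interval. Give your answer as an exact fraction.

32/11 m/s

Average speed = (total path length)/(elapsed time); on a piecewise-linear x-t graph the path length is Σ|Δx|.
0–5 s: |Δx| = |-12 − 3| = 15 m
5–11 s: |Δx| = |5 − -12| = 17 m
Total path = 32 m; average speed = 32/11 = 32/11 m/s.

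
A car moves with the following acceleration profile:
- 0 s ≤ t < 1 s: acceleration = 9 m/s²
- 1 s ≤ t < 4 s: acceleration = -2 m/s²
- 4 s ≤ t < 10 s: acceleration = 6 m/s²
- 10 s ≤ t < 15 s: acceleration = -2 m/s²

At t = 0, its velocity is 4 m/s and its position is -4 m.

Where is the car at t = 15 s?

374.5 m

On each constant-a segment, Δv = aΔt and Δx = v₀Δt + ½aΔt²; chain segment to segment.
0–1 s: v starts 4 m/s; Δx = 4·1 + ½·9·1² = 8.5 m; v ends 13 m/s.
1–4 s: v starts 13 m/s; Δx = 13·3 + ½·-2·3² = 30 m; v ends 7 m/s.
4–10 s: v starts 7 m/s; Δx = 7·6 + ½·6·6² = 150 m; v ends 43 m/s.
10–15 s: v starts 43 m/s; Δx = 43·5 + ½·-2·5² = 190 m; v ends 33 m/s.
x(15) = -4 + Σ Δx = 374.5 m.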